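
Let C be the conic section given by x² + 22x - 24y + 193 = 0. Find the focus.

Only x is squared. Complete the square in x: (x + 11)² = 24(y - 3).
Vertex (-11, 3); 4p = 24 so p = 6. Opens up.
Focus is p units from the vertex along the axis: (h, k + p).

(-11, 9)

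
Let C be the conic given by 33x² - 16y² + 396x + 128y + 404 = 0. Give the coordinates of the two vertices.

(-10, 4) and (-2, 4)

Collect terms: 33(x² + 12x) -16(y² - 8y) = -404
Completing the square gives 33(x + 6)² -16(y - 4)² = -404 + 1188 - 256 = 528.
Divide through by 528 to get (x + 6)²/16 - (y - 4)²/33 = 1.
Hyperbola, center (-6, 4), transverse axis horizontal; a² = 16, b² = 33.
a = 4. Vertices at (h ± a, k).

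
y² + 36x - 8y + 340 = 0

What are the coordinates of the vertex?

Only y is squared. Complete the square in y: (y - 4)² = -36(x + 9).
Vertex (-9, 4); 4p = -36 so p = -9. Opens left.

(-9, 4)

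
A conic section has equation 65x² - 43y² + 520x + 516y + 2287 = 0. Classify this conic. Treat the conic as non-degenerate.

No xy term. Coefficients of x² and y² are A = 65, C = -43.
A and C have opposite signs ⇒ hyperbola.

hyperbola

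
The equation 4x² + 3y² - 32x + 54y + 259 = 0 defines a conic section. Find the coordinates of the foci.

(4, -11) and (4, -7)

Group the x- and y-terms: 4(x² - 8x) + 3(y² + 18y) = -259
4(x - 4)² + 3(y + 9)² = -259 + 64 + 243 = 48
Divide through by 48 to get (x - 4)²/12 + (y + 9)²/16 = 1.
Ellipse, center (4, -9), major axis vertical; a² = 16, b² = 12.
c² = a² - b² = 16 - 12 = 4, so c = 2.
Foci lie on the vertical axis through the center: (h, k ± c).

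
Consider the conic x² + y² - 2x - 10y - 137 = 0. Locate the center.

Collect terms: (x² - 2x) + (y² - 10y) = 137
(x - 1)² + (y - 5)² = 137 + 1 + 25 = 163
So (x - 1)² + (y - 5)² = 163.
Circle centered at (1, 5) with r² = 163.

(1, 5)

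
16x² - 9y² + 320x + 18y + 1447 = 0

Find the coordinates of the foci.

Collect terms: 16(x² + 20x) -9(y² - 2y) = -1447
Completing the square gives 16(x + 10)² -9(y - 1)² = -1447 + 1600 - 9 = 144.
Divide through by 144 to get (x + 10)²/9 - (y - 1)²/16 = 1.
Hyperbola, center (-10, 1), transverse axis horizontal; a² = 9, b² = 16.
c² = a² + b² = 9 + 16 = 25, so c = 5.
Foci lie on the horizontal axis through the center: (h ± c, k).

(-15, 1) and (-5, 1)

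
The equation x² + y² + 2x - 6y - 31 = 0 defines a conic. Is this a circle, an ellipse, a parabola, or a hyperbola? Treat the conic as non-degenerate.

No xy term. Coefficients of x² and y² are A = 1, C = 1.
A = C (same sign) ⇒ circle.

circle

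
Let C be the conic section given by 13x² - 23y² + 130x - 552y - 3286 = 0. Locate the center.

(-5, -12)

Group the x- and y-terms: 13(x² + 10x) -23(y² + 24y) = 3286
13(x + 5)² -23(y + 12)² = 3286 + 325 - 3312 = 299
Divide through by 299 to get (x + 5)²/23 - (y + 12)²/13 = 1.
Hyperbola with center (-5, -12).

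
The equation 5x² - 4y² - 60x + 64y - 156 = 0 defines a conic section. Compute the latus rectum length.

10

Group: 5(x² - 12x) -4(y² - 16y) = 156
Complete the square: 5(x - 6)² -4(y - 8)² = 156 + 180 - 256 = 80
Dividing both sides by 80: (x - 6)²/16 - (y - 8)²/20 = 1
Hyperbola, center (6, 8), transverse axis horizontal; a² = 16, b² = 20.
Latus rectum length = 2b²/a = 2·20/4 = 10.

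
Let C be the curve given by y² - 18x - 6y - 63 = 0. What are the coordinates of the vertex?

(-4, 3)

Only y is squared. Complete the square in y: (y - 3)² = 18(x + 4).
Vertex (-4, 3); 4p = 18 so p = 9/2. Opens right.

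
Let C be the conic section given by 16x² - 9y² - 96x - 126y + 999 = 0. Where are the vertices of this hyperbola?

16(x² - 6x) -9(y² + 14y) = -999
Completing the square gives 16(x - 3)² -9(y + 7)² = -999 + 144 - 441 = -1296.
Divide by -1296: (y + 7)²/144 - (x - 3)²/81 = 1
Hyperbola, center (3, -7), transverse axis vertical; a² = 144, b² = 81.
a = 12. Vertices at (h, k ± a).

(3, -19) and (3, 5)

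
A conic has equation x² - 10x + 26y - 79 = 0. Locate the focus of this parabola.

Only x is squared. Complete the square in x: (x - 5)² = -26(y - 4).
Vertex (5, 4); 4p = -26 so p = -13/2. Opens down.
Focus is p units from the vertex along the axis: (h, k + p).

(5, -5/2)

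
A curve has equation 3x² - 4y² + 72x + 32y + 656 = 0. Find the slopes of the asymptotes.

Group the x- and y-terms: 3(x² + 24x) -4(y² - 8y) = -656
Complete the square: 3(x + 12)² -4(y - 4)² = -656 + 432 - 64 = -288
Divide through by -288 to get (y - 4)²/72 - (x + 12)²/96 = 1.
Hyperbola, center (-12, 4), transverse axis vertical; a² = 72, b² = 96.
For a vertical hyperbola the asymptotes have slope ±a/b.
Here that is ±6√2/4√6 = ±√3/2.

√3/2 and -√3/2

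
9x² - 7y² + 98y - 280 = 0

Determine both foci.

Collect terms: 9x² -7(y² - 14y) = 280
9x² -7(y - 7)² = 280 + 0 - 343 = -63
Dividing both sides by -63: (y - 7)²/9 - x²/7 = 1
Hyperbola, center (0, 7), transverse axis vertical; a² = 9, b² = 7.
c² = a² + b² = 9 + 7 = 16, so c = 4.
Foci lie on the vertical axis through the center: (h, k ± c).

(0, 3) and (0, 11)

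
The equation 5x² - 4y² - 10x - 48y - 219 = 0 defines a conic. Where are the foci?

(-5, -6) and (7, -6)

Group: 5(x² - 2x) -4(y² + 12y) = 219
Complete the square: 5(x - 1)² -4(y + 6)² = 219 + 5 - 144 = 80
Divide through by 80 to get (x - 1)²/16 - (y + 6)²/20 = 1.
Hyperbola, center (1, -6), transverse axis horizontal; a² = 16, b² = 20.
c² = a² + b² = 16 + 20 = 36, so c = 6.
Foci lie on the horizontal axis through the center: (h ± c, k).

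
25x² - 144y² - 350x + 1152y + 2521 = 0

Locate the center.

(7, 4)

Group the x- and y-terms: 25(x² - 14x) -144(y² - 8y) = -2521
Complete the square: 25(x - 7)² -144(y - 4)² = -2521 + 1225 - 2304 = -3600
Divide through by -3600 to get (y - 4)²/25 - (x - 7)²/144 = 1.
Hyperbola with center (7, 4).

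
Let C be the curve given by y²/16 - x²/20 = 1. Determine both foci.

(0, -6) and (0, 6)

Center (0, 0). The positive term is the y-term, so the transverse axis is vertical; a² = 16, b² = 20.
c² = a² + b² = 16 + 20 = 36, so c = 6.
Foci lie on the vertical axis through the center: (h, k ± c).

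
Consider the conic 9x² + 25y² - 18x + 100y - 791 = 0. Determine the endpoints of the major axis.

9(x² - 2x) + 25(y² + 4y) = 791
Completing the square gives 9(x - 1)² + 25(y + 2)² = 791 + 9 + 100 = 900.
Divide by 900: (x - 1)²/100 + (y + 2)²/36 = 1
Ellipse, center (1, -2), major axis horizontal; a² = 100, b² = 36.
a = 10. Vertices at (h ± a, k).

(-9, -2) and (11, -2)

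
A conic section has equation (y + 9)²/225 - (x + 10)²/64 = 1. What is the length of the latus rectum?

Center (-10, -9). The positive term is the y-term, so the transverse axis is vertical; a² = 225, b² = 64.
Latus rectum length = 2b²/a = 2·64/15 = 128/15.

128/15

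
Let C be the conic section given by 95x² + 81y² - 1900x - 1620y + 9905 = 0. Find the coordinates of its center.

(10, 10)

Collect terms: 95(x² - 20x) + 81(y² - 20y) = -9905
Complete the square in x and y: 95(x - 10)² + 81(y - 10)² = -9905 + 9500 + 8100 = 7695
Divide by 7695: (x - 10)²/81 + (y - 10)²/95 = 1
Ellipse with center (10, 10).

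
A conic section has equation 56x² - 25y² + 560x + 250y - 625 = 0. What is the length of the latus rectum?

112/5

Group the x- and y-terms: 56(x² + 10x) -25(y² - 10y) = 625
Complete the square: 56(x + 5)² -25(y - 5)² = 625 + 1400 - 625 = 1400
Divide through by 1400 to get (x + 5)²/25 - (y - 5)²/56 = 1.
Hyperbola, center (-5, 5), transverse axis horizontal; a² = 25, b² = 56.
Latus rectum length = 2b²/a = 2·56/5 = 112/5.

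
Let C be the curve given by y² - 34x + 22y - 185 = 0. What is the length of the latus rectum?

Only y is squared. Complete the square in y: (y + 11)² = 34(x + 9).
Vertex (-9, -11); 4p = 34 so p = 17/2. Opens right.
Latus rectum length = |4p| = 34.

34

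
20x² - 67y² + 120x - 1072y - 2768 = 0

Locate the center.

20(x² + 6x) -67(y² + 16y) = 2768
20(x + 3)² -67(y + 8)² = 2768 + 180 - 4288 = -1340
Divide through by -1340 to get (y + 8)²/20 - (x + 3)²/67 = 1.
Hyperbola with center (-3, -8).

(-3, -8)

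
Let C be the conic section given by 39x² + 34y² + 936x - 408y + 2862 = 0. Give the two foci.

(-12, 6 - √15) and (-12, 6 + √15)

Group: 39(x² + 24x) + 34(y² - 12y) = -2862
Complete the square in x and y: 39(x + 12)² + 34(y - 6)² = -2862 + 5616 + 1224 = 3978
Divide by 3978: (x + 12)²/102 + (y - 6)²/117 = 1
Ellipse, center (-12, 6), major axis vertical; a² = 117, b² = 102.
c² = a² - b² = 117 - 102 = 15, so c = √15.
Foci lie on the vertical axis through the center: (h, k ± c).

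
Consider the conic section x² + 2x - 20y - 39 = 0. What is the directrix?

Only x is squared. Complete the square in x: (x + 1)² = 20(y + 2).
Vertex (-1, -2); 4p = 20 so p = 5. Opens up.
Directrix is the horizontal line y = k − p = -2 − (5) = -7.

y = -7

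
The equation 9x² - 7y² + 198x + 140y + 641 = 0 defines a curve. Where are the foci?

(-11, 2) and (-11, 18)

Collect terms: 9(x² + 22x) -7(y² - 20y) = -641
Completing the square gives 9(x + 11)² -7(y - 10)² = -641 + 1089 - 700 = -252.
Divide through by -252 to get (y - 10)²/36 - (x + 11)²/28 = 1.
Hyperbola, center (-11, 10), transverse axis vertical; a² = 36, b² = 28.
c² = a² + b² = 36 + 28 = 64, so c = 8.
Foci lie on the vertical axis through the center: (h, k ± c).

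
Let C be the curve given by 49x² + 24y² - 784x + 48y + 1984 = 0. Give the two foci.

Group the x- and y-terms: 49(x² - 16x) + 24(y² + 2y) = -1984
49(x - 8)² + 24(y + 1)² = -1984 + 3136 + 24 = 1176
Dividing both sides by 1176: (x - 8)²/24 + (y + 1)²/49 = 1
Ellipse, center (8, -1), major axis vertical; a² = 49, b² = 24.
c² = a² - b² = 49 - 24 = 25, so c = 5.
Foci lie on the vertical axis through the center: (h, k ± c).

(8, -6) and (8, 4)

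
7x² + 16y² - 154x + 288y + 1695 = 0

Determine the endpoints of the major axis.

(3, -9) and (19, -9)

Collect terms: 7(x² - 22x) + 16(y² + 18y) = -1695
Complete the square: 7(x - 11)² + 16(y + 9)² = -1695 + 847 + 1296 = 448
Divide through by 448 to get (x - 11)²/64 + (y + 9)²/28 = 1.
Ellipse, center (11, -9), major axis horizontal; a² = 64, b² = 28.
a = 8. Vertices at (h ± a, k).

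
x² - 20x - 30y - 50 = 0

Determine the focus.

(10, 5/2)

Only x is squared. Complete the square in x: (x - 10)² = 30(y + 5).
Vertex (10, -5); 4p = 30 so p = 15/2. Opens up.
Focus is p units from the vertex along the axis: (h, k + p).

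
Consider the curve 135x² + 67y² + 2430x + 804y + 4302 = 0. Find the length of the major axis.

Group the x- and y-terms: 135(x² + 18x) + 67(y² + 12y) = -4302
Complete the square in x and y: 135(x + 9)² + 67(y + 6)² = -4302 + 10935 + 2412 = 9045
Dividing both sides by 9045: (x + 9)²/67 + (y + 6)²/135 = 1
Ellipse, center (-9, -6), major axis vertical; a² = 135, b² = 67.
a² = 135 so a = 3√15; the major axis has length 2a = 6√15.

6√15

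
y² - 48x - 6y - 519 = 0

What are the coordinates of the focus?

Only y is squared. Complete the square in y: (y - 3)² = 48(x + 11).
Vertex (-11, 3); 4p = 48 so p = 12. Opens right.
Focus is p units from the vertex along the axis: (h + p, k).

(1, 3)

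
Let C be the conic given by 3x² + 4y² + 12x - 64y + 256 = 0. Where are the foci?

(-3, 8) and (-1, 8)

Group: 3(x² + 4x) + 4(y² - 16y) = -256
Complete the square: 3(x + 2)² + 4(y - 8)² = -256 + 12 + 256 = 12
Divide by 12: (x + 2)²/4 + (y - 8)²/3 = 1
Ellipse, center (-2, 8), major axis horizontal; a² = 4, b² = 3.
c² = a² - b² = 4 - 3 = 1, so c = 1.
Foci lie on the horizontal axis through the center: (h ± c, k).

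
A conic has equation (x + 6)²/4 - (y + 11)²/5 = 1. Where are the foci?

Center (-6, -11). The positive term is the x-term, so the transverse axis is horizontal; a² = 4, b² = 5.
c² = a² + b² = 4 + 5 = 9, so c = 3.
Foci lie on the horizontal axis through the center: (h ± c, k).

(-9, -11) and (-3, -11)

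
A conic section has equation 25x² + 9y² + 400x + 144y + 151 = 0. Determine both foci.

Group: 25(x² + 16x) + 9(y² + 16y) = -151
25(x + 8)² + 9(y + 8)² = -151 + 1600 + 576 = 2025
Divide by 2025: (x + 8)²/81 + (y + 8)²/225 = 1
Ellipse, center (-8, -8), major axis vertical; a² = 225, b² = 81.
c² = a² - b² = 225 - 81 = 144, so c = 12.
Foci lie on the vertical axis through the center: (h, k ± c).

(-8, -20) and (-8, 4)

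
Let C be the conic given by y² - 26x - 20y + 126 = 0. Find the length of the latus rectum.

26

Only y is squared. Complete the square in y: (y - 10)² = 26(x - 1).
Vertex (1, 10); 4p = 26 so p = 13/2. Opens right.
Latus rectum length = |4p| = 26.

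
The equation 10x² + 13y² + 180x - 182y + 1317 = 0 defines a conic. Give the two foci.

(-9 - √3, 7) and (-9 + √3, 7)

Group the x- and y-terms: 10(x² + 18x) + 13(y² - 14y) = -1317
10(x + 9)² + 13(y - 7)² = -1317 + 810 + 637 = 130
Divide by 130: (x + 9)²/13 + (y - 7)²/10 = 1
Ellipse, center (-9, 7), major axis horizontal; a² = 13, b² = 10.
c² = a² - b² = 13 - 10 = 3, so c = √3.
Foci lie on the horizontal axis through the center: (h ± c, k).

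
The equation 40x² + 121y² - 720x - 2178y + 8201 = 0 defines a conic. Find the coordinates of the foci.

(0, 9) and (18, 9)

40(x² - 18x) + 121(y² - 18y) = -8201
Completing the square gives 40(x - 9)² + 121(y - 9)² = -8201 + 3240 + 9801 = 4840.
Dividing both sides by 4840: (x - 9)²/121 + (y - 9)²/40 = 1
Ellipse, center (9, 9), major axis horizontal; a² = 121, b² = 40.
c² = a² - b² = 121 - 40 = 81, so c = 9.
Foci lie on the horizontal axis through the center: (h ± c, k).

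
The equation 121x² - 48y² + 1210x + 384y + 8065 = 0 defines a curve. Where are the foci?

(-5, -9) and (-5, 17)

Group: 121(x² + 10x) -48(y² - 8y) = -8065
Complete the square in x and y: 121(x + 5)² -48(y - 4)² = -8065 + 3025 - 768 = -5808
Dividing both sides by -5808: (y - 4)²/121 - (x + 5)²/48 = 1
Hyperbola, center (-5, 4), transverse axis vertical; a² = 121, b² = 48.
c² = a² + b² = 121 + 48 = 169, so c = 13.
Foci lie on the vertical axis through the center: (h, k ± c).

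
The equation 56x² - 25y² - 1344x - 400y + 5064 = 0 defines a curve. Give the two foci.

(3, -8) and (21, -8)

56(x² - 24x) -25(y² + 16y) = -5064
Completing the square gives 56(x - 12)² -25(y + 8)² = -5064 + 8064 - 1600 = 1400.
Dividing both sides by 1400: (x - 12)²/25 - (y + 8)²/56 = 1
Hyperbola, center (12, -8), transverse axis horizontal; a² = 25, b² = 56.
c² = a² + b² = 25 + 56 = 81, so c = 9.
Foci lie on the horizontal axis through the center: (h ± c, k).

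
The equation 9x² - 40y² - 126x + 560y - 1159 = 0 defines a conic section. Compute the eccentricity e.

Collect terms: 9(x² - 14x) -40(y² - 14y) = 1159
Completing the square gives 9(x - 7)² -40(y - 7)² = 1159 + 441 - 1960 = -360.
Dividing both sides by -360: (y - 7)²/9 - (x - 7)²/40 = 1
Hyperbola, center (7, 7), transverse axis vertical; a² = 9, b² = 40.
c² = a² + b² = 49, so c = 7.
e = c/a = 7/3.

e = 7/3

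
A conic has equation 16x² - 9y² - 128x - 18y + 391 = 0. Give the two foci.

Collect terms: 16(x² - 8x) -9(y² + 2y) = -391
Complete the square: 16(x - 4)² -9(y + 1)² = -391 + 256 - 9 = -144
Divide by -144: (y + 1)²/16 - (x - 4)²/9 = 1
Hyperbola, center (4, -1), transverse axis vertical; a² = 16, b² = 9.
c² = a² + b² = 16 + 9 = 25, so c = 5.
Foci lie on the vertical axis through the center: (h, k ± c).

(4, -6) and (4, 4)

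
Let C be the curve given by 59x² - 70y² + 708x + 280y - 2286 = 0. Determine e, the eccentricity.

Collect terms: 59(x² + 12x) -70(y² - 4y) = 2286
Complete the square: 59(x + 6)² -70(y - 2)² = 2286 + 2124 - 280 = 4130
Dividing both sides by 4130: (x + 6)²/70 - (y - 2)²/59 = 1
Hyperbola, center (-6, 2), transverse axis horizontal; a² = 70, b² = 59.
c² = a² + b² = 129, so c = √129.
e = c/a = √129/√70 = √9030/70.

e = √9030/70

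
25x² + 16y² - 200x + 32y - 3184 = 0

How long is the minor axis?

Rearranging, 25(x² - 8x) + 16(y² + 2y) = 3184.
Complete the square in x and y: 25(x - 4)² + 16(y + 1)² = 3184 + 400 + 16 = 3600
Divide by 3600: (x - 4)²/144 + (y + 1)²/225 = 1
Ellipse, center (4, -1), major axis vertical; a² = 225, b² = 144.
b² = 144 so b = 12; the minor axis has length 2b = 24.

24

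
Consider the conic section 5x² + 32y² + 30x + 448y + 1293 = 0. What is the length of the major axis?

16

5(x² + 6x) + 32(y² + 14y) = -1293
Complete the square in x and y: 5(x + 3)² + 32(y + 7)² = -1293 + 45 + 1568 = 320
Dividing both sides by 320: (x + 3)²/64 + (y + 7)²/10 = 1
Ellipse, center (-3, -7), major axis horizontal; a² = 64, b² = 10.
a² = 64 so a = 8; the major axis has length 2a = 16.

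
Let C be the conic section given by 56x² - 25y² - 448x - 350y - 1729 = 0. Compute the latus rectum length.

Group the x- and y-terms: 56(x² - 8x) -25(y² + 14y) = 1729
Complete the square in x and y: 56(x - 4)² -25(y + 7)² = 1729 + 896 - 1225 = 1400
Divide through by 1400 to get (x - 4)²/25 - (y + 7)²/56 = 1.
Hyperbola, center (4, -7), transverse axis horizontal; a² = 25, b² = 56.
Latus rectum length = 2b²/a = 2·56/5 = 112/5.

112/5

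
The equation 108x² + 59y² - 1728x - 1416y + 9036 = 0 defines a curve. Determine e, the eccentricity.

e = 7√3/18

108(x² - 16x) + 59(y² - 24y) = -9036
Complete the square: 108(x - 8)² + 59(y - 12)² = -9036 + 6912 + 8496 = 6372
Divide by 6372: (x - 8)²/59 + (y - 12)²/108 = 1
Ellipse, center (8, 12), major axis vertical; a² = 108, b² = 59.
c² = a² - b² = 49, so c = 7.
e = c/a = 7/6√3 = 7√3/18.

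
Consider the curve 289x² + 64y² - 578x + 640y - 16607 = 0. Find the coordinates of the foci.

Rearranging, 289(x² - 2x) + 64(y² + 10y) = 16607.
Completing the square gives 289(x - 1)² + 64(y + 5)² = 16607 + 289 + 1600 = 18496.
Divide by 18496: (x - 1)²/64 + (y + 5)²/289 = 1
Ellipse, center (1, -5), major axis vertical; a² = 289, b² = 64.
c² = a² - b² = 289 - 64 = 225, so c = 15.
Foci lie on the vertical axis through the center: (h, k ± c).

(1, -20) and (1, 10)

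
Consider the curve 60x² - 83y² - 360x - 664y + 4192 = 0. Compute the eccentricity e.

Group the x- and y-terms: 60(x² - 6x) -83(y² + 8y) = -4192
60(x - 3)² -83(y + 4)² = -4192 + 540 - 1328 = -4980
Divide by -4980: (y + 4)²/60 - (x - 3)²/83 = 1
Hyperbola, center (3, -4), transverse axis vertical; a² = 60, b² = 83.
c² = a² + b² = 143, so c = √143.
e = c/a = √143/2√15 = √2145/30.

e = √2145/30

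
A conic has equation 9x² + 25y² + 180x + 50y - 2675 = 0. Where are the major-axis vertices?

(-30, -1) and (10, -1)

Group: 9(x² + 20x) + 25(y² + 2y) = 2675
Complete the square: 9(x + 10)² + 25(y + 1)² = 2675 + 900 + 25 = 3600
Dividing both sides by 3600: (x + 10)²/400 + (y + 1)²/144 = 1
Ellipse, center (-10, -1), major axis horizontal; a² = 400, b² = 144.
a = 20. Vertices at (h ± a, k).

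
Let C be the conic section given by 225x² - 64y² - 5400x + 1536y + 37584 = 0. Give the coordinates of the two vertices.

(12, -3) and (12, 27)

Group: 225(x² - 24x) -64(y² - 24y) = -37584
Completing the square gives 225(x - 12)² -64(y - 12)² = -37584 + 32400 - 9216 = -14400.
Divide by -14400: (y - 12)²/225 - (x - 12)²/64 = 1
Hyperbola, center (12, 12), transverse axis vertical; a² = 225, b² = 64.
a = 15. Vertices at (h, k ± a).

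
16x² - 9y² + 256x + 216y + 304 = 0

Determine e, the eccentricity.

e = 5/4

Group the x- and y-terms: 16(x² + 16x) -9(y² - 24y) = -304
Completing the square gives 16(x + 8)² -9(y - 12)² = -304 + 1024 - 1296 = -576.
Divide through by -576 to get (y - 12)²/64 - (x + 8)²/36 = 1.
Hyperbola, center (-8, 12), transverse axis vertical; a² = 64, b² = 36.
c² = a² + b² = 100, so c = 10.
e = c/a = 10/8 = 5/4.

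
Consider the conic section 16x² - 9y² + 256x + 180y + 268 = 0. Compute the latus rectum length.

9/2

Group the x- and y-terms: 16(x² + 16x) -9(y² - 20y) = -268
Completing the square gives 16(x + 8)² -9(y - 10)² = -268 + 1024 - 900 = -144.
Divide through by -144 to get (y - 10)²/16 - (x + 8)²/9 = 1.
Hyperbola, center (-8, 10), transverse axis vertical; a² = 16, b² = 9.
Latus rectum length = 2b²/a = 2·9/4 = 9/2.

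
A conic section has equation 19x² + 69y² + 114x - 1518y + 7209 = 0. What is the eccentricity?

Group: 19(x² + 6x) + 69(y² - 22y) = -7209
Complete the square: 19(x + 3)² + 69(y - 11)² = -7209 + 171 + 8349 = 1311
Divide by 1311: (x + 3)²/69 + (y - 11)²/19 = 1
Ellipse, center (-3, 11), major axis horizontal; a² = 69, b² = 19.
c² = a² - b² = 50, so c = 5√2.
e = c/a = 5√2/√69 = 5√138/69.

e = 5√138/69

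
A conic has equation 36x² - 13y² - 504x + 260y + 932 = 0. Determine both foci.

Rearranging, 36(x² - 14x) -13(y² - 20y) = -932.
Completing the square gives 36(x - 7)² -13(y - 10)² = -932 + 1764 - 1300 = -468.
Dividing both sides by -468: (y - 10)²/36 - (x - 7)²/13 = 1
Hyperbola, center (7, 10), transverse axis vertical; a² = 36, b² = 13.
c² = a² + b² = 36 + 13 = 49, so c = 7.
Foci lie on the vertical axis through the center: (h, k ± c).

(7, 3) and (7, 17)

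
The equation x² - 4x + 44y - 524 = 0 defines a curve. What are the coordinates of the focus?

Only x is squared. Complete the square in x: (x - 2)² = -44(y - 12).
Vertex (2, 12); 4p = -44 so p = -11. Opens down.
Focus is p units from the vertex along the axis: (h, k + p).

(2, 1)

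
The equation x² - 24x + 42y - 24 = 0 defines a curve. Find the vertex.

Only x is squared. Complete the square in x: (x - 12)² = -42(y - 4).
Vertex (12, 4); 4p = -42 so p = -21/2. Opens down.

(12, 4)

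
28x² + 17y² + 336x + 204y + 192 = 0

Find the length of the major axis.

4√21

Group the x- and y-terms: 28(x² + 12x) + 17(y² + 12y) = -192
Completing the square gives 28(x + 6)² + 17(y + 6)² = -192 + 1008 + 612 = 1428.
Dividing both sides by 1428: (x + 6)²/51 + (y + 6)²/84 = 1
Ellipse, center (-6, -6), major axis vertical; a² = 84, b² = 51.
a² = 84 so a = 2√21; the major axis has length 2a = 4√21.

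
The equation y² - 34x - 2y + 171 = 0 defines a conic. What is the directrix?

x = -7/2

Only y is squared. Complete the square in y: (y - 1)² = 34(x - 5).
Vertex (5, 1); 4p = 34 so p = 17/2. Opens right.
Directrix is the vertical line x = h − p = 5 − (17/2) = -7/2.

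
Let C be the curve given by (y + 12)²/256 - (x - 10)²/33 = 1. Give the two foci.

Center (10, -12). The positive term is the y-term, so the transverse axis is vertical; a² = 256, b² = 33.
c² = a² + b² = 256 + 33 = 289, so c = 17.
Foci lie on the vertical axis through the center: (h, k ± c).

(10, -29) and (10, 5)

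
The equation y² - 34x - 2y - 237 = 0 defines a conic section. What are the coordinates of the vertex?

(-7, 1)

Only y is squared. Complete the square in y: (y - 1)² = 34(x + 7).
Vertex (-7, 1); 4p = 34 so p = 17/2. Opens right.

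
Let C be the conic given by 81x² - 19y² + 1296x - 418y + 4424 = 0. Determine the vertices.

81(x² + 16x) -19(y² + 22y) = -4424
81(x + 8)² -19(y + 11)² = -4424 + 5184 - 2299 = -1539
Divide through by -1539 to get (y + 11)²/81 - (x + 8)²/19 = 1.
Hyperbola, center (-8, -11), transverse axis vertical; a² = 81, b² = 19.
a = 9. Vertices at (h, k ± a).

(-8, -20) and (-8, -2)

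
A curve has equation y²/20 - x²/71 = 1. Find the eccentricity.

Center (0, 0). The positive term is the y-term, so the transverse axis is vertical; a² = 20, b² = 71.
c² = a² + b² = 91, so c = √91.
e = c/a = √91/2√5 = √455/10.

e = √455/10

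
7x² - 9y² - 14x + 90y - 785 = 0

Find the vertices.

(-8, 5) and (10, 5)

Group: 7(x² - 2x) -9(y² - 10y) = 785
Complete the square: 7(x - 1)² -9(y - 5)² = 785 + 7 - 225 = 567
Divide by 567: (x - 1)²/81 - (y - 5)²/63 = 1
Hyperbola, center (1, 5), transverse axis horizontal; a² = 81, b² = 63.
a = 9. Vertices at (h ± a, k).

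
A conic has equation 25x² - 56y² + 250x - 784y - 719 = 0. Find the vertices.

(-5, -12) and (-5, -2)

25(x² + 10x) -56(y² + 14y) = 719
Complete the square: 25(x + 5)² -56(y + 7)² = 719 + 625 - 2744 = -1400
Divide by -1400: (y + 7)²/25 - (x + 5)²/56 = 1
Hyperbola, center (-5, -7), transverse axis vertical; a² = 25, b² = 56.
a = 5. Vertices at (h, k ± a).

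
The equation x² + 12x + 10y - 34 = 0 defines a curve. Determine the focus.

(-6, 9/2)

Only x is squared. Complete the square in x: (x + 6)² = -10(y - 7).
Vertex (-6, 7); 4p = -10 so p = -5/2. Opens down.
Focus is p units from the vertex along the axis: (h, k + p).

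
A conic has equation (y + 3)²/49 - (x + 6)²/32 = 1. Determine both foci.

(-6, -12) and (-6, 6)

Center (-6, -3). The positive term is the y-term, so the transverse axis is vertical; a² = 49, b² = 32.
c² = a² + b² = 49 + 32 = 81, so c = 9.
Foci lie on the vertical axis through the center: (h, k ± c).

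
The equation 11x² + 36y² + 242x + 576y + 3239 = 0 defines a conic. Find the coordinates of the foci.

Rearranging, 11(x² + 22x) + 36(y² + 16y) = -3239.
11(x + 11)² + 36(y + 8)² = -3239 + 1331 + 2304 = 396
Divide by 396: (x + 11)²/36 + (y + 8)²/11 = 1
Ellipse, center (-11, -8), major axis horizontal; a² = 36, b² = 11.
c² = a² - b² = 36 - 11 = 25, so c = 5.
Foci lie on the horizontal axis through the center: (h ± c, k).

(-16, -8) and (-6, -8)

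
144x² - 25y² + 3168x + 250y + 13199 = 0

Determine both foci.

(-24, 5) and (2, 5)

Group the x- and y-terms: 144(x² + 22x) -25(y² - 10y) = -13199
144(x + 11)² -25(y - 5)² = -13199 + 17424 - 625 = 3600
Divide by 3600: (x + 11)²/25 - (y - 5)²/144 = 1
Hyperbola, center (-11, 5), transverse axis horizontal; a² = 25, b² = 144.
c² = a² + b² = 25 + 144 = 169, so c = 13.
Foci lie on the horizontal axis through the center: (h ± c, k).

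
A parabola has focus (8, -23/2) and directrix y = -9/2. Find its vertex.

(8, -8)

The vertex is the midpoint between the focus and the directrix along the axis of symmetry.
Axis is vertical (directrix is horizontal). Vertex y-coordinate = (-23/2 + (-9/2))/2 = -8; x-coordinate = 8.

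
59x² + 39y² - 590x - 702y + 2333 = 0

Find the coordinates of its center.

Group the x- and y-terms: 59(x² - 10x) + 39(y² - 18y) = -2333
Complete the square: 59(x - 5)² + 39(y - 9)² = -2333 + 1475 + 3159 = 2301
Dividing both sides by 2301: (x - 5)²/39 + (y - 9)²/59 = 1
Ellipse with center (5, 9).

(5, 9)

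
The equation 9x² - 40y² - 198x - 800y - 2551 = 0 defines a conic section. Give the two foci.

(11, -17) and (11, -3)

Rearranging, 9(x² - 22x) -40(y² + 20y) = 2551.
Completing the square gives 9(x - 11)² -40(y + 10)² = 2551 + 1089 - 4000 = -360.
Dividing both sides by -360: (y + 10)²/9 - (x - 11)²/40 = 1
Hyperbola, center (11, -10), transverse axis vertical; a² = 9, b² = 40.
c² = a² + b² = 9 + 40 = 49, so c = 7.
Foci lie on the vertical axis through the center: (h, k ± c).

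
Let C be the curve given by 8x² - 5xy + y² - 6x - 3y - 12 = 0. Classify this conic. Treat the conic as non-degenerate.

A = 8, B = -5, C = 1.
Discriminant B² − 4AC = (-5)² − 4·8·1 = -7.
B² − 4AC < 0 ⇒ ellipse.

ellipse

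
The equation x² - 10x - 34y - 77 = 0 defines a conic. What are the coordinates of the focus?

Only x is squared. Complete the square in x: (x - 5)² = 34(y + 3).
Vertex (5, -3); 4p = 34 so p = 17/2. Opens up.
Focus is p units from the vertex along the axis: (h, k + p).

(5, 11/2)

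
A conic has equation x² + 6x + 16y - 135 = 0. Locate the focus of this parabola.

(-3, 5)

Only x is squared. Complete the square in x: (x + 3)² = -16(y - 9).
Vertex (-3, 9); 4p = -16 so p = -4. Opens down.
Focus is p units from the vertex along the axis: (h, k + p).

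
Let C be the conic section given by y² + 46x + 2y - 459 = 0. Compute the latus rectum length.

Only y is squared. Complete the square in y: (y + 1)² = -46(x - 10).
Vertex (10, -1); 4p = -46 so p = -23/2. Opens left.
Latus rectum length = |4p| = 46.

46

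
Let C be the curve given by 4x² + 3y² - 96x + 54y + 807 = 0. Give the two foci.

Rearranging, 4(x² - 24x) + 3(y² + 18y) = -807.
Complete the square in x and y: 4(x - 12)² + 3(y + 9)² = -807 + 576 + 243 = 12
Divide by 12: (x - 12)²/3 + (y + 9)²/4 = 1
Ellipse, center (12, -9), major axis vertical; a² = 4, b² = 3.
c² = a² - b² = 4 - 3 = 1, so c = 1.
Foci lie on the vertical axis through the center: (h, k ± c).

(12, -10) and (12, -8)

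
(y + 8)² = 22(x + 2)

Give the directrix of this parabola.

x = -15/2

Vertex (-2, -8); 4p = 22 so p = 11/2. Opens right.
Directrix is the vertical line x = h − p = -2 − (11/2) = -15/2.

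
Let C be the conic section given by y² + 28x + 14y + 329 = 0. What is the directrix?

x = -3

Only y is squared. Complete the square in y: (y + 7)² = -28(x + 10).
Vertex (-10, -7); 4p = -28 so p = -7. Opens left.
Directrix is the vertical line x = h − p = -10 − (-7) = -3.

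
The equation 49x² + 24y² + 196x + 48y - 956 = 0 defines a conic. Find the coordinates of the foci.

(-2, -6) and (-2, 4)

Group the x- and y-terms: 49(x² + 4x) + 24(y² + 2y) = 956
Complete the square in x and y: 49(x + 2)² + 24(y + 1)² = 956 + 196 + 24 = 1176
Dividing both sides by 1176: (x + 2)²/24 + (y + 1)²/49 = 1
Ellipse, center (-2, -1), major axis vertical; a² = 49, b² = 24.
c² = a² - b² = 49 - 24 = 25, so c = 5.
Foci lie on the vertical axis through the center: (h, k ± c).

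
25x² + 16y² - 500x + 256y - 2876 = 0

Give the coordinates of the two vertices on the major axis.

(10, -28) and (10, 12)

Group: 25(x² - 20x) + 16(y² + 16y) = 2876
Complete the square: 25(x - 10)² + 16(y + 8)² = 2876 + 2500 + 1024 = 6400
Dividing both sides by 6400: (x - 10)²/256 + (y + 8)²/400 = 1
Ellipse, center (10, -8), major axis vertical; a² = 400, b² = 256.
a = 20. Vertices at (h, k ± a).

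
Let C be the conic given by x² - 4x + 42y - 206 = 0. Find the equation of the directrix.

Only x is squared. Complete the square in x: (x - 2)² = -42(y - 5).
Vertex (2, 5); 4p = -42 so p = -21/2. Opens down.
Directrix is the horizontal line y = k − p = 5 − (-21/2) = 31/2.

y = 31/2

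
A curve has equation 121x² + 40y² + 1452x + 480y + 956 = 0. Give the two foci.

Group: 121(x² + 12x) + 40(y² + 12y) = -956
121(x + 6)² + 40(y + 6)² = -956 + 4356 + 1440 = 4840
Divide through by 4840 to get (x + 6)²/40 + (y + 6)²/121 = 1.
Ellipse, center (-6, -6), major axis vertical; a² = 121, b² = 40.
c² = a² - b² = 121 - 40 = 81, so c = 9.
Foci lie on the vertical axis through the center: (h, k ± c).

(-6, -15) and (-6, 3)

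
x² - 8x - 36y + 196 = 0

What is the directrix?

y = -4

Only x is squared. Complete the square in x: (x - 4)² = 36(y - 5).
Vertex (4, 5); 4p = 36 so p = 9. Opens up.
Directrix is the horizontal line y = k − p = 5 − (9) = -4.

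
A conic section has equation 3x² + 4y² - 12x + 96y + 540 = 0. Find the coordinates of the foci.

Collect terms: 3(x² - 4x) + 4(y² + 24y) = -540
3(x - 2)² + 4(y + 12)² = -540 + 12 + 576 = 48
Divide by 48: (x - 2)²/16 + (y + 12)²/12 = 1
Ellipse, center (2, -12), major axis horizontal; a² = 16, b² = 12.
c² = a² - b² = 16 - 12 = 4, so c = 2.
Foci lie on the horizontal axis through the center: (h ± c, k).

(0, -12) and (4, -12)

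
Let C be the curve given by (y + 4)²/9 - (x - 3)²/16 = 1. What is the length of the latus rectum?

Center (3, -4). The positive term is the y-term, so the transverse axis is vertical; a² = 9, b² = 16.
Latus rectum length = 2b²/a = 2·16/3 = 32/3.

32/3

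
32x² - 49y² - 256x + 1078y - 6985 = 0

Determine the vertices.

Rearranging, 32(x² - 8x) -49(y² - 22y) = 6985.
Complete the square in x and y: 32(x - 4)² -49(y - 11)² = 6985 + 512 - 5929 = 1568
Divide through by 1568 to get (x - 4)²/49 - (y - 11)²/32 = 1.
Hyperbola, center (4, 11), transverse axis horizontal; a² = 49, b² = 32.
a = 7. Vertices at (h ± a, k).

(-3, 11) and (11, 11)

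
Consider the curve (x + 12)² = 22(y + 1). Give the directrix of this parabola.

y = -13/2

Vertex (-12, -1); 4p = 22 so p = 11/2. Opens up.
Directrix is the horizontal line y = k − p = -1 − (11/2) = -13/2.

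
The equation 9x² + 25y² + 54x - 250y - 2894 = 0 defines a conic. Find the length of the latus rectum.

Group the x- and y-terms: 9(x² + 6x) + 25(y² - 10y) = 2894
Complete the square in x and y: 9(x + 3)² + 25(y - 5)² = 2894 + 81 + 625 = 3600
Divide through by 3600 to get (x + 3)²/400 + (y - 5)²/144 = 1.
Ellipse, center (-3, 5), major axis horizontal; a² = 400, b² = 144.
Latus rectum length = 2b²/a = 2·144/20 = 72/5.

72/5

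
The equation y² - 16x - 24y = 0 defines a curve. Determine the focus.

(-5, 12)

Only y is squared. Complete the square in y: (y - 12)² = 16(x + 9).
Vertex (-9, 12); 4p = 16 so p = 4. Opens right.
Focus is p units from the vertex along the axis: (h + p, k).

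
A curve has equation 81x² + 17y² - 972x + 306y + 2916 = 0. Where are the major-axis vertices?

Collect terms: 81(x² - 12x) + 17(y² + 18y) = -2916
Complete the square in x and y: 81(x - 6)² + 17(y + 9)² = -2916 + 2916 + 1377 = 1377
Divide through by 1377 to get (x - 6)²/17 + (y + 9)²/81 = 1.
Ellipse, center (6, -9), major axis vertical; a² = 81, b² = 17.
a = 9. Vertices at (h, k ± a).

(6, -18) and (6, 0)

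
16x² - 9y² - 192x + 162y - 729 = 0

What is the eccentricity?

16(x² - 12x) -9(y² - 18y) = 729
Complete the square in x and y: 16(x - 6)² -9(y - 9)² = 729 + 576 - 729 = 576
Divide by 576: (x - 6)²/36 - (y - 9)²/64 = 1
Hyperbola, center (6, 9), transverse axis horizontal; a² = 36, b² = 64.
c² = a² + b² = 100, so c = 10.
e = c/a = 10/6 = 5/3.

e = 5/3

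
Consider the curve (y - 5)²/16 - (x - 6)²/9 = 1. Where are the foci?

(6, 0) and (6, 10)

Center (6, 5). The positive term is the y-term, so the transverse axis is vertical; a² = 16, b² = 9.
c² = a² + b² = 16 + 9 = 25, so c = 5.
Foci lie on the vertical axis through the center: (h, k ± c).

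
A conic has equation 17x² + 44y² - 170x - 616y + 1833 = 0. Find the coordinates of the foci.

17(x² - 10x) + 44(y² - 14y) = -1833
Completing the square gives 17(x - 5)² + 44(y - 7)² = -1833 + 425 + 2156 = 748.
Divide by 748: (x - 5)²/44 + (y - 7)²/17 = 1
Ellipse, center (5, 7), major axis horizontal; a² = 44, b² = 17.
c² = a² - b² = 44 - 17 = 27, so c = 3√3.
Foci lie on the horizontal axis through the center: (h ± c, k).

(5 - 3√3, 7) and (5 + 3√3, 7)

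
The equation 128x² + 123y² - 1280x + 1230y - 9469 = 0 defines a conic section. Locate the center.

(5, -5)

Group: 128(x² - 10x) + 123(y² + 10y) = 9469
Completing the square gives 128(x - 5)² + 123(y + 5)² = 9469 + 3200 + 3075 = 15744.
Dividing both sides by 15744: (x - 5)²/123 + (y + 5)²/128 = 1
Ellipse with center (5, -5).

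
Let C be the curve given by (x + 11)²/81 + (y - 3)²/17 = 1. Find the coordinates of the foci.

(-19, 3) and (-3, 3)

Center (-11, 3). The larger denominator 81 sits under the x-term, so the major axis is horizontal; a² = 81, b² = 17.
c² = a² - b² = 81 - 17 = 64, so c = 8.
Foci lie on the horizontal axis through the center: (h ± c, k).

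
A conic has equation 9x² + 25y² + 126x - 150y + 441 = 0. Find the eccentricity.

e = 4/5

Collect terms: 9(x² + 14x) + 25(y² - 6y) = -441
Completing the square gives 9(x + 7)² + 25(y - 3)² = -441 + 441 + 225 = 225.
Dividing both sides by 225: (x + 7)²/25 + (y - 3)²/9 = 1
Ellipse, center (-7, 3), major axis horizontal; a² = 25, b² = 9.
c² = a² - b² = 16, so c = 4.
e = c/a = 4/5.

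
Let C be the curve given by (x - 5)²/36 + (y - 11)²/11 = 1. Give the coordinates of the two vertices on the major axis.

Center (5, 11). The larger denominator 36 sits under the x-term, so the major axis is horizontal; a² = 36, b² = 11.
a = 6. Vertices at (h ± a, k).

(-1, 11) and (11, 11)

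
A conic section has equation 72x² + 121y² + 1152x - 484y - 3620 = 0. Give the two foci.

(-15, 2) and (-1, 2)

Group: 72(x² + 16x) + 121(y² - 4y) = 3620
Complete the square in x and y: 72(x + 8)² + 121(y - 2)² = 3620 + 4608 + 484 = 8712
Divide by 8712: (x + 8)²/121 + (y - 2)²/72 = 1
Ellipse, center (-8, 2), major axis horizontal; a² = 121, b² = 72.
c² = a² - b² = 121 - 72 = 49, so c = 7.
Foci lie on the horizontal axis through the center: (h ± c, k).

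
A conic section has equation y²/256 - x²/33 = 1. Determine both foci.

(0, -17) and (0, 17)

Center (0, 0). The positive term is the y-term, so the transverse axis is vertical; a² = 256, b² = 33.
c² = a² + b² = 256 + 33 = 289, so c = 17.
Foci lie on the vertical axis through the center: (h, k ± c).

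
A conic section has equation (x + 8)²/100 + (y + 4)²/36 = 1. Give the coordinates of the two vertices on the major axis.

(-18, -4) and (2, -4)

Center (-8, -4). The larger denominator 100 sits under the x-term, so the major axis is horizontal; a² = 100, b² = 36.
a = 10. Vertices at (h ± a, k).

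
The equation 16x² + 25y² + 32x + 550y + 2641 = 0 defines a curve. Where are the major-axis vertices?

Rearranging, 16(x² + 2x) + 25(y² + 22y) = -2641.
Complete the square in x and y: 16(x + 1)² + 25(y + 11)² = -2641 + 16 + 3025 = 400
Dividing both sides by 400: (x + 1)²/25 + (y + 11)²/16 = 1
Ellipse, center (-1, -11), major axis horizontal; a² = 25, b² = 16.
a = 5. Vertices at (h ± a, k).

(-6, -11) and (4, -11)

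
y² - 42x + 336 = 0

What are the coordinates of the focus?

(37/2, 0)

Only y is squared. Complete the square in y: y² = 42(x - 8).
Vertex (8, 0); 4p = 42 so p = 21/2. Opens right.
Focus is p units from the vertex along the axis: (h + p, k).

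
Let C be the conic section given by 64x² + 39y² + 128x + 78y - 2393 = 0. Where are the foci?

(-1, -6) and (-1, 4)

64(x² + 2x) + 39(y² + 2y) = 2393
Completing the square gives 64(x + 1)² + 39(y + 1)² = 2393 + 64 + 39 = 2496.
Dividing both sides by 2496: (x + 1)²/39 + (y + 1)²/64 = 1
Ellipse, center (-1, -1), major axis vertical; a² = 64, b² = 39.
c² = a² - b² = 64 - 39 = 25, so c = 5.
Foci lie on the vertical axis through the center: (h, k ± c).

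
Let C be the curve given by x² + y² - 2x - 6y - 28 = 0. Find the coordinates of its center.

(1, 3)

Group: (x² - 2x) + (y² - 6y) = 28
Complete the square: (x - 1)² + (y - 3)² = 28 + 1 + 9 = 38
So (x - 1)² + (y - 3)² = 38.
Circle centered at (1, 3) with r² = 38.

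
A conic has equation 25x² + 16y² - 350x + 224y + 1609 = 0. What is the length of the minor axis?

8

Collect terms: 25(x² - 14x) + 16(y² + 14y) = -1609
Completing the square gives 25(x - 7)² + 16(y + 7)² = -1609 + 1225 + 784 = 400.
Divide by 400: (x - 7)²/16 + (y + 7)²/25 = 1
Ellipse, center (7, -7), major axis vertical; a² = 25, b² = 16.
b² = 16 so b = 4; the minor axis has length 2b = 8.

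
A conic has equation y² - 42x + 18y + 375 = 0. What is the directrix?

Only y is squared. Complete the square in y: (y + 9)² = 42(x - 7).
Vertex (7, -9); 4p = 42 so p = 21/2. Opens right.
Directrix is the vertical line x = h − p = 7 − (21/2) = -7/2.

x = -7/2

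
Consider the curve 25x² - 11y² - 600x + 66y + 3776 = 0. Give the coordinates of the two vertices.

Group the x- and y-terms: 25(x² - 24x) -11(y² - 6y) = -3776
25(x - 12)² -11(y - 3)² = -3776 + 3600 - 99 = -275
Divide by -275: (y - 3)²/25 - (x - 12)²/11 = 1
Hyperbola, center (12, 3), transverse axis vertical; a² = 25, b² = 11.
a = 5. Vertices at (h, k ± a).

(12, -2) and (12, 8)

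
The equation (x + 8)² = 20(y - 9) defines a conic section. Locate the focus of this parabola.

Vertex (-8, 9); 4p = 20 so p = 5. Opens up.
Focus is p units from the vertex along the axis: (h, k + p).

(-8, 14)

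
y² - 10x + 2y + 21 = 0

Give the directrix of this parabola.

Only y is squared. Complete the square in y: (y + 1)² = 10(x - 2).
Vertex (2, -1); 4p = 10 so p = 5/2. Opens right.
Directrix is the vertical line x = h − p = 2 − (5/2) = -1/2.

x = -1/2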